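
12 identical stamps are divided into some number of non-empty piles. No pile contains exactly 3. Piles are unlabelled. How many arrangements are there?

47

There are too many to list fully; the first 12 (by largest part) are:
12
1,11
2,10
1,1,10
1,2,9
1,1,1,9
4,8
2,2,8
1,1,2,8
1,1,1,1,8
5,7
1,4,7
…and 35 more, for 47 total.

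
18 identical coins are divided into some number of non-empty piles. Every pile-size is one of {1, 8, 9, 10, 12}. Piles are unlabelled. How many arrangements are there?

9

Enumerating:
12+1+1+1+1+1+1
10+8
10+1+1+1+1+1+1+1+1
9+9
9+8+1
9+1+1+1+1+1+1+1+1+1
8+8+1+1
8+1+1+1+1+1+1+1+1+1+1
1+1+1+1+1+1+1+1+1+1+1+1+1+1+1+1+1+1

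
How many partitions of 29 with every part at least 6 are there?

A partial list (first 12 by largest part):
29
6+23
7+22
8+21
9+20
10+19
11+18
12+17
6+6+17
13+16
6+7+16
14+15
…and 20 more, for 32 total.

32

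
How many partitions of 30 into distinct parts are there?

Systematic enumeration (by largest part, then next-largest, …) yields 296.

296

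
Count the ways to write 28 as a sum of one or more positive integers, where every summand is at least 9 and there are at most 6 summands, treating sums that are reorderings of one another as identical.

Listing the qualifying partitions of 28:
28
9,19
10,18
11,17
12,16
13,15
14,14
9,9,10
That's 8 in total.

8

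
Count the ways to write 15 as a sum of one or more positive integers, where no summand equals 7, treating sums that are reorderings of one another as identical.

Systematic enumeration (by largest part, then next-largest, …) yields 154.

154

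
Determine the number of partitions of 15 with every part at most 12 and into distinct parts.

24

The partitions of 15 that satisfy the conditions:
12, 3
12, 2, 1
11, 4
11, 3, 1
10, 5
10, 4, 1
10, 3, 2
9, 6
9, 5, 1
9, 4, 2
9, 3, 2, 1
8, 7
8, 6, 1
8, 5, 2
8, 4, 3
8, 4, 2, 1
7, 6, 2
7, 5, 3
7, 5, 2, 1
7, 4, 3, 1
6, 5, 4
6, 5, 3, 1
6, 4, 3, 2
5, 4, 3, 2, 1
That's 24 in total.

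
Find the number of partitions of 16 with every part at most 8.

186

A full systematic count gives 186.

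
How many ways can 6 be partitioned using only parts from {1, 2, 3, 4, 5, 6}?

11

The partitions of 6 that satisfy the conditions:
6
5+1
4+2
4+1+1
3+3
3+2+1
3+1+1+1
2+2+2
2+2+1+1
2+1+1+1+1
1+1+1+1+1+1
That's 11 in total.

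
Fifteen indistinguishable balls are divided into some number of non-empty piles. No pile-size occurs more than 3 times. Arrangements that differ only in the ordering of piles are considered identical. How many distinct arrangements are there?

105

There are 105 such partitions.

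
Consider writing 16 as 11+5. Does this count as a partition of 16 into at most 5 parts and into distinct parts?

Yes

The parts sum to 16, and the condition 'there are at most 5 summands' holds; the condition 'all summands are distinct' holds.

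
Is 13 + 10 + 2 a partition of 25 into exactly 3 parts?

Yes

The parts sum to 25, and the condition 'there are exactly 3 summands' holds.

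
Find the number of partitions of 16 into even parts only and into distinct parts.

The partitions of 16 that satisfy the conditions:
16
14+2
12+4
10+6
10+4+2
8+6+2
Counting gives 6.

6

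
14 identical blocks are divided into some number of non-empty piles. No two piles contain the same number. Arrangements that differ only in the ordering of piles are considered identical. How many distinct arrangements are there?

22

Enumerating:
14
13+1
12+2
11+3
11+2+1
10+4
10+3+1
9+5
9+4+1
9+3+2
8+6
8+5+1
8+4+2
8+3+2+1
7+6+1
7+5+2
7+4+3
7+4+2+1
6+5+3
6+5+2+1
6+4+3+1
5+4+3+2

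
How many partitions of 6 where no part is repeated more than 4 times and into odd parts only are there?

They are:
5,1
3,3
3,1,1,1
Counting gives 3.

3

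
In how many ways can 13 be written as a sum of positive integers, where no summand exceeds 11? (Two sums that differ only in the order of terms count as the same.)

There are 99 such partitions.

99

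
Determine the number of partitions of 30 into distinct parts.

296

Enumerating by decreasing first part gives 296 partitions in all.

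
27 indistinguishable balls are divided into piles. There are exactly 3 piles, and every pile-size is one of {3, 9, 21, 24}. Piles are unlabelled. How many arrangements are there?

Listing the qualifying partitions of 27:
3, 3, 21
9, 9, 9
That's 2 in total.

2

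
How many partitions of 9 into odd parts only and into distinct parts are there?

Listing the qualifying partitions of 9:
9
1,3,5
That's 2 in total.

2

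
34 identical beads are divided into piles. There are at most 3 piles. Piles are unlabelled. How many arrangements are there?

Systematic enumeration (by largest part, then next-largest, …) yields 114.

114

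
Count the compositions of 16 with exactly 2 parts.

15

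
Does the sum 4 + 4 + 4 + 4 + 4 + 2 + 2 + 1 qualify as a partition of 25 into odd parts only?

The parts sum to 25, and the condition 'every summand is odd' is violated.

No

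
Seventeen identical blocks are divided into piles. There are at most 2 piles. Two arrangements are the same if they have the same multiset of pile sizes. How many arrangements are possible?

9

Listing the qualifying partitions of 17:
17
16, 1
15, 2
14, 3
13, 4
12, 5
11, 6
10, 7
9, 8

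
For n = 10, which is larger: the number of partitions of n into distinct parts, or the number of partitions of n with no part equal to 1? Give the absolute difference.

Partitions of 10 into distinct parts: 10.
Partitions of 10 with no part equal to 1: 12.
|10 − 12| = 2.

2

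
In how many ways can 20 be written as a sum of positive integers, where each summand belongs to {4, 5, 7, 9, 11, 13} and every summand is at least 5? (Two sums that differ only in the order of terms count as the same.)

3

The partitions of 20 that satisfy the conditions:
7 + 13
9 + 11
5 + 5 + 5 + 5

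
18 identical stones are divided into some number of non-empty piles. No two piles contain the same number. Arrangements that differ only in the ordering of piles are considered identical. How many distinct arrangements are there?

A partial list (first 12 by largest part):
18
17,1
16,2
15,3
15,2,1
14,4
14,3,1
13,5
13,4,1
13,3,2
12,6
12,5,1
…and 34 more, for 46 total.

46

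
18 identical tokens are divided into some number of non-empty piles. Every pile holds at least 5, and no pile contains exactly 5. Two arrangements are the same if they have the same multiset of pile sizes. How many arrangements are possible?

Listing the qualifying partitions of 18:
18
12 + 6
11 + 7
10 + 8
9 + 9
6 + 6 + 6
Counting gives 6.

6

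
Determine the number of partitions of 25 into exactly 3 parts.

52

A partial list (first 12 by largest part):
23+1+1
22+2+1
21+3+1
21+2+2
20+4+1
20+3+2
19+5+1
19+4+2
19+3+3
18+6+1
18+5+2
18+4+3
…and 40 more, for 52 total.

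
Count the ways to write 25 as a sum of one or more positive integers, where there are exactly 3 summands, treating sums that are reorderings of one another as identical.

A partial list (first 12 by largest part):
23+1+1
22+2+1
21+3+1
21+2+2
20+4+1
20+3+2
19+5+1
19+4+2
19+3+3
18+6+1
18+5+2
18+4+3
…and 40 more, for 52 total.

52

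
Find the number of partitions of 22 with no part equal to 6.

Counting exhaustively, 771 partitions satisfy the conditions.

771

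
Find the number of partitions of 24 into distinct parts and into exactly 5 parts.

23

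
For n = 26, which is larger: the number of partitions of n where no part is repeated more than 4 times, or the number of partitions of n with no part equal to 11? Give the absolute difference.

846

Partitions of 26 where no part is repeated more than 4 times: 1414.
Partitions of 26 with no part equal to 11: 2260.
|1414 − 2260| = 846.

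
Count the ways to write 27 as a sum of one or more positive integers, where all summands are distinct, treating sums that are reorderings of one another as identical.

192

Enumerating by decreasing first part gives 192 partitions in all.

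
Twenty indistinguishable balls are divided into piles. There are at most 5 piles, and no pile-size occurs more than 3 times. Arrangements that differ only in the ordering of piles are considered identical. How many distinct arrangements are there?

187

There are 187 such partitions.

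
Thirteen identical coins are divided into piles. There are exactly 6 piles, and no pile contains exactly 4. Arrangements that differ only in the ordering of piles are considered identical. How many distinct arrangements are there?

The partitions of 13 that satisfy the conditions:
8+1+1+1+1+1
7+2+1+1+1+1
6+3+1+1+1+1
6+2+2+1+1+1
5+3+2+1+1+1
5+2+2+2+1+1
3+3+3+2+1+1
3+3+2+2+2+1
3+2+2+2+2+2

9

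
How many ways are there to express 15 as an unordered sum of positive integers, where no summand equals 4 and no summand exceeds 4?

27

There are too many to list fully; the first 12 (by largest part) are:
3 + 3 + 3 + 3 + 3
1 + 2 + 3 + 3 + 3 + 3
1 + 1 + 1 + 3 + 3 + 3 + 3
2 + 2 + 2 + 3 + 3 + 3
1 + 1 + 2 + 2 + 3 + 3 + 3
1 + 1 + 1 + 1 + 2 + 3 + 3 + 3
1 + 1 + 1 + 1 + 1 + 1 + 3 + 3 + 3
1 + 2 + 2 + 2 + 2 + 3 + 3
1 + 1 + 1 + 2 + 2 + 2 + 3 + 3
1 + 1 + 1 + 1 + 1 + 2 + 2 + 3 + 3
1 + 1 + 1 + 1 + 1 + 1 + 1 + 2 + 3 + 3
1 + 1 + 1 + 1 + 1 + 1 + 1 + 1 + 1 + 3 + 3
…and 15 more, for 27 total.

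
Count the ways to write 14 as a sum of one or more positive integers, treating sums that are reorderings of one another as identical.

Direct enumeration gives 135 partitions.

135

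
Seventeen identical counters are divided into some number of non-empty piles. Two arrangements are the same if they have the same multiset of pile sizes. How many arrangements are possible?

Counting exhaustively, 297 partitions satisfy the conditions.

297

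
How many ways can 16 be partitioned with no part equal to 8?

A full systematic count gives 209.

209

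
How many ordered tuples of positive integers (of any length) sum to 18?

The number of compositions of n is 2^(n−1); here 2^17 = 131072.

131072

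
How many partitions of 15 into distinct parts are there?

27

There are too many to list fully; the first 12 (by largest part) are:
15
14+1
13+2
12+3
12+2+1
11+4
11+3+1
10+5
10+4+1
10+3+2
9+6
9+5+1
…and 15 more, for 27 total.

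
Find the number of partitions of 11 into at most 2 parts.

6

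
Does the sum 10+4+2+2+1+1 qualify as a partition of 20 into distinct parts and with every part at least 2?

No

The parts sum to 20, and the condition 'all summands are distinct' is violated.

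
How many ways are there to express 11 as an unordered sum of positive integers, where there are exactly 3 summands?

The partitions of 11 that satisfy the conditions:
9+1+1
8+2+1
7+3+1
7+2+2
6+4+1
6+3+2
5+5+1
5+4+2
5+3+3
4+4+3
Counting gives 10.

10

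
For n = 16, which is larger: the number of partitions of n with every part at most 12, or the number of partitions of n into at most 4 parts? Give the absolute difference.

Partitions of 16 with every part at most 12: 224.
Partitions of 16 into at most 4 parts: 64.
|224 − 64| = 160.

160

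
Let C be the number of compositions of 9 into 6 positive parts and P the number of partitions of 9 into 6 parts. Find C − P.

Ordered (compositions into 6 parts): C(8,5) = 56.
Unordered (partitions into 6 parts): 3.
Difference: 56 − 3 = 53.

53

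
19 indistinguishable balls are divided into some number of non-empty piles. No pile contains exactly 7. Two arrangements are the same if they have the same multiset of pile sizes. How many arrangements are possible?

413

A full systematic count gives 413.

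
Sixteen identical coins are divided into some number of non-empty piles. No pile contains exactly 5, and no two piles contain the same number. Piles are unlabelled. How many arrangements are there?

23

Enumerating:
16
1,15
2,14
3,13
1,2,13
4,12
1,3,12
1,4,11
2,3,11
6,10
2,4,10
1,2,3,10
7,9
1,6,9
3,4,9
1,2,4,9
1,7,8
2,6,8
1,3,4,8
3,6,7
1,2,6,7
2,3,4,7
1,2,3,4,6
That's 23 in total.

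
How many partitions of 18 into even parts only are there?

30

A partial list (first 12 by largest part):
18
16, 2
14, 4
14, 2, 2
12, 6
12, 4, 2
12, 2, 2, 2
10, 8
10, 6, 2
10, 4, 4
10, 4, 2, 2
10, 2, 2, 2, 2
…and 18 more, for 30 total.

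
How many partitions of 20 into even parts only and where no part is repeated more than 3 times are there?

A partial list (first 12 by largest part):
20
18,2
16,4
16,2,2
14,6
14,4,2
14,2,2,2
12,8
12,6,2
12,4,4
12,4,2,2
10,10
…and 17 more, for 29 total.

29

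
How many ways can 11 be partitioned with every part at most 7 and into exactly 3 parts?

8

The partitions of 11 that satisfy the conditions:
7, 3, 1
7, 2, 2
6, 4, 1
6, 3, 2
5, 5, 1
5, 4, 2
5, 3, 3
4, 4, 3
That's 8 in total.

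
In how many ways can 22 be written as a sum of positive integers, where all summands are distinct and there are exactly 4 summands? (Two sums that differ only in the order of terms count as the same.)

34

There are too many to list fully; the first 12 (by largest part) are:
16+3+2+1
15+4+2+1
14+5+2+1
14+4+3+1
13+6+2+1
13+5+3+1
13+4+3+2
12+7+2+1
12+6+3+1
12+5+4+1
12+5+3+2
11+8+2+1
…and 22 more, for 34 total.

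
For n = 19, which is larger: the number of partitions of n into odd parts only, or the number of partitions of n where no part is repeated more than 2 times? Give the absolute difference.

109

Partitions of 19 into odd parts only: 54.
Partitions of 19 where no part is repeated more than 2 times: 163.
|54 − 163| = 109.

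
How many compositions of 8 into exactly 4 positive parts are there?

35

A composition of 8 into 4 positive parts is chosen by placing 3 dividers among the 7 gaps between 8 units: C(7,3) = 35.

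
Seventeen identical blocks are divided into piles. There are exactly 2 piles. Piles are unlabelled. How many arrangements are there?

8

Listing the qualifying partitions of 17:
16 + 1
15 + 2
14 + 3
13 + 4
12 + 5
11 + 6
10 + 7
9 + 8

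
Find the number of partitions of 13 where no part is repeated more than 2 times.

A partial list (first 12 by largest part):
13
12, 1
11, 2
11, 1, 1
10, 3
10, 2, 1
9, 4
9, 3, 1
9, 2, 2
9, 2, 1, 1
8, 5
8, 4, 1
…and 32 more, for 44 total.

44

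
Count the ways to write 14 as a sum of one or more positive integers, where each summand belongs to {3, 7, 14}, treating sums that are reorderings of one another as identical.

The partitions of 14 that satisfy the conditions:
14
7,7
That's 2 in total.

2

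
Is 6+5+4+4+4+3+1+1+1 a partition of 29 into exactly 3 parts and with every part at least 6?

No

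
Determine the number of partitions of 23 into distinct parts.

104

A full systematic count gives 104.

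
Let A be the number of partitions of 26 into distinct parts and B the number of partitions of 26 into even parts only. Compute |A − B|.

Partitions of 26 into distinct parts: 165.
Partitions of 26 into even parts only: 101.
|165 − 101| = 64.

64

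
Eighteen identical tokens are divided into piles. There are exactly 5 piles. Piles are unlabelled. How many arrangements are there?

57

A partial list (first 12 by largest part):
14+1+1+1+1
13+2+1+1+1
12+3+1+1+1
12+2+2+1+1
11+4+1+1+1
11+3+2+1+1
11+2+2+2+1
10+5+1+1+1
10+4+2+1+1
10+3+3+1+1
10+3+2+2+1
10+2+2+2+2
…and 45 more, for 57 total.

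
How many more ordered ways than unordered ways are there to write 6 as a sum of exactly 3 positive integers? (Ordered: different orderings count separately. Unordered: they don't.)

Ordered (compositions into 3 parts): C(5,2) = 10.
Unordered (partitions into 3 parts): 3.
Difference: 10 − 3 = 7.

7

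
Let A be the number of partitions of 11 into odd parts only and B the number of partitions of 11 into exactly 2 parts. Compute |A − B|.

7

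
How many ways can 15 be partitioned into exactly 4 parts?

27

A partial list (first 12 by largest part):
1+1+1+12
1+1+2+11
1+1+3+10
1+2+2+10
1+1+4+9
1+2+3+9
2+2+2+9
1+1+5+8
1+2+4+8
1+3+3+8
2+2+3+8
1+1+6+7
…and 15 more, for 27 total.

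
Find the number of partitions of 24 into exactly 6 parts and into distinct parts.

Enumerating:
9, 5, 4, 3, 2, 1
8, 6, 4, 3, 2, 1
7, 6, 5, 3, 2, 1

3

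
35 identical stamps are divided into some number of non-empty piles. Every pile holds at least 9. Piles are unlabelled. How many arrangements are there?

Enumerating:
35
9 + 26
10 + 25
11 + 24
12 + 23
13 + 22
14 + 21
15 + 20
16 + 19
17 + 18
9 + 9 + 17
9 + 10 + 16
9 + 11 + 15
10 + 10 + 15
9 + 12 + 14
10 + 11 + 14
9 + 13 + 13
10 + 12 + 13
11 + 11 + 13
11 + 12 + 12

20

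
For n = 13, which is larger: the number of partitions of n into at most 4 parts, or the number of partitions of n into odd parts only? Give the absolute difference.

21

Partitions of 13 into at most 4 parts: 39.
Partitions of 13 into odd parts only: 18.
|39 − 18| = 21.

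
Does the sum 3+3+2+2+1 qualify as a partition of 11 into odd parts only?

No

The parts sum to 11, and the condition 'every summand is odd' is violated.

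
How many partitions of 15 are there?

Direct enumeration gives 176 partitions.

176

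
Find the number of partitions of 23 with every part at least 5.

21

Listing the qualifying partitions of 23:
23
18+5
17+6
16+7
15+8
14+9
13+10
13+5+5
12+11
12+6+5
11+7+5
11+6+6
10+8+5
10+7+6
9+9+5
9+8+6
9+7+7
8+8+7
8+5+5+5
7+6+5+5
6+6+6+5
Counting gives 21.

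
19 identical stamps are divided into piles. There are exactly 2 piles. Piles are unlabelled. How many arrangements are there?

9

They are:
18, 1
17, 2
16, 3
15, 4
14, 5
13, 6
12, 7
11, 8
10, 9
Counting gives 9.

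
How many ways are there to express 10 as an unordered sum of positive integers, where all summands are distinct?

10

They are:
10
9+1
8+2
7+3
7+2+1
6+4
6+3+1
5+4+1
5+3+2
4+3+2+1
Counting gives 10.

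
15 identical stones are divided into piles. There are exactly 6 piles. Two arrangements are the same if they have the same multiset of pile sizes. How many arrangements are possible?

A partial list (first 12 by largest part):
1 + 1 + 1 + 1 + 1 + 10
1 + 1 + 1 + 1 + 2 + 9
1 + 1 + 1 + 1 + 3 + 8
1 + 1 + 1 + 2 + 2 + 8
1 + 1 + 1 + 1 + 4 + 7
1 + 1 + 1 + 2 + 3 + 7
1 + 1 + 2 + 2 + 2 + 7
1 + 1 + 1 + 1 + 5 + 6
1 + 1 + 1 + 2 + 4 + 6
1 + 1 + 1 + 3 + 3 + 6
1 + 1 + 2 + 2 + 3 + 6
1 + 2 + 2 + 2 + 2 + 6
…and 14 more, for 26 total.

26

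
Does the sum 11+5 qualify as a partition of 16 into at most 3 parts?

Yes

The parts sum to 16, and the condition 'there are at most 3 summands' holds.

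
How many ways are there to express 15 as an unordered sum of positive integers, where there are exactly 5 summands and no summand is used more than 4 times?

There are too many to list fully; the first 12 (by largest part) are:
1, 1, 1, 1, 11
1, 1, 1, 2, 10
1, 1, 1, 3, 9
1, 1, 2, 2, 9
1, 1, 1, 4, 8
1, 1, 2, 3, 8
1, 2, 2, 2, 8
1, 1, 1, 5, 7
1, 1, 2, 4, 7
1, 1, 3, 3, 7
1, 2, 2, 3, 7
2, 2, 2, 2, 7
…and 17 more, for 29 total.

29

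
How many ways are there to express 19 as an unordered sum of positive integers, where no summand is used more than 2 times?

Direct enumeration gives 163 partitions.

163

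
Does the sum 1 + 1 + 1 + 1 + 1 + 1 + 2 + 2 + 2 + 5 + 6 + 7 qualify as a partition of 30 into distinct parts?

No

The parts sum to 30, and the condition 'all summands are distinct' is violated.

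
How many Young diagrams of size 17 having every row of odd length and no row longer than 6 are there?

The partitions of 17 that satisfy the conditions:
5,5,5,1,1
5,5,3,3,1
5,5,3,1,1,1,1
5,5,1,1,1,1,1,1,1
5,3,3,3,3
5,3,3,3,1,1,1
5,3,3,1,1,1,1,1,1
5,3,1,1,1,1,1,1,1,1,1
5,1,1,1,1,1,1,1,1,1,1,1,1
3,3,3,3,3,1,1
3,3,3,3,1,1,1,1,1
3,3,3,1,1,1,1,1,1,1,1
3,3,1,1,1,1,1,1,1,1,1,1,1
3,1,1,1,1,1,1,1,1,1,1,1,1,1,1
1,1,1,1,1,1,1,1,1,1,1,1,1,1,1,1,1
That's 15 in total.

15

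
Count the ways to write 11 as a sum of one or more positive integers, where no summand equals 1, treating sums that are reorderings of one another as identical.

They are:
11
9 + 2
8 + 3
7 + 4
7 + 2 + 2
6 + 5
6 + 3 + 2
5 + 4 + 2
5 + 3 + 3
5 + 2 + 2 + 2
4 + 4 + 3
4 + 3 + 2 + 2
3 + 3 + 3 + 2
3 + 2 + 2 + 2 + 2

14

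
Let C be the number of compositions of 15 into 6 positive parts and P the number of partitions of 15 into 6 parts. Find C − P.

1976

Ordered (compositions into 6 parts): C(14,5) = 2002.
Partitions of 15 into exactly 6 parts: 26.
Difference: 2002 − 26 = 1976.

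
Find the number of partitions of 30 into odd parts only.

296

Systematic enumeration (by largest part, then next-largest, …) yields 296.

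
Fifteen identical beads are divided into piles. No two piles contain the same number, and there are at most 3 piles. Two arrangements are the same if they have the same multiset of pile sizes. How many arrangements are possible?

20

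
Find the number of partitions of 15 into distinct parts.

27

There are too many to list fully; the first 12 (by largest part) are:
15
14+1
13+2
12+3
12+2+1
11+4
11+3+1
10+5
10+4+1
10+3+2
9+6
9+5+1
…and 15 more, for 27 total.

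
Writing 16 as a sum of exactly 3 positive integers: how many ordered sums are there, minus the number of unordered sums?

84

Compositions: C(15,2) = 105.
Partitions of 16 into exactly 3 parts: 21.
Difference: 105 − 21 = 84.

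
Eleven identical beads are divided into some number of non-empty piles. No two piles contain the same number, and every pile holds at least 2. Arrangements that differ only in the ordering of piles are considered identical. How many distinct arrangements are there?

Listing the qualifying partitions of 11:
11
2+9
3+8
4+7
5+6
2+3+6
2+4+5
Counting gives 7.

7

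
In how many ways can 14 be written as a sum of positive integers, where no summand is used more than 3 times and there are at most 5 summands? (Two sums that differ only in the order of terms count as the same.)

67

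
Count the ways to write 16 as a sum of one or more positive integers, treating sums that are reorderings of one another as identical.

231

Enumerating by decreasing first part gives 231 partitions in all.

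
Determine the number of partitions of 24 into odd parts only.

122

Enumerating by decreasing first part gives 122 partitions in all.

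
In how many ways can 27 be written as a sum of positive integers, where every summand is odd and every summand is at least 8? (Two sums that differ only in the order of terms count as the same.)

2

Enumerating:
27
9+9+9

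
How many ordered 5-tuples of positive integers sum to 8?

35

Equivalently, choose which 4 of the 7 gaps become plus signs: C(7,4) = 35.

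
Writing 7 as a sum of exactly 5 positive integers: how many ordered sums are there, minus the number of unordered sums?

13

Ordered (compositions into 5 parts): C(6,4) = 15.
Unordered (partitions into 5 parts): 2.
Difference: 15 − 2 = 13.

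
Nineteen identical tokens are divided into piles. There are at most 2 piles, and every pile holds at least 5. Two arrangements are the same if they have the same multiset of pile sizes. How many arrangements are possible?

Enumerating:
19
14 + 5
13 + 6
12 + 7
11 + 8
10 + 9
Counting gives 6.

6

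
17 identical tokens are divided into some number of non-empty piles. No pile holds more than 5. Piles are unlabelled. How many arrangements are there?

Systematic enumeration (by largest part, then next-largest, …) yields 119.

119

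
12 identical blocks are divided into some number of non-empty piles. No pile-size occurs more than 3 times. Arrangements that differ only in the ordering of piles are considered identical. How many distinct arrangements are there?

50

A partial list (first 12 by largest part):
12
11, 1
10, 2
10, 1, 1
9, 3
9, 2, 1
9, 1, 1, 1
8, 4
8, 3, 1
8, 2, 2
8, 2, 1, 1
7, 5
…and 38 more, for 50 total.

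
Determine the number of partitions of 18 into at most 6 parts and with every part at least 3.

33

There are too many to list fully; the first 12 (by largest part) are:
18
15, 3
14, 4
13, 5
12, 6
12, 3, 3
11, 7
11, 4, 3
10, 8
10, 5, 3
10, 4, 4
9, 9
…and 21 more, for 33 total.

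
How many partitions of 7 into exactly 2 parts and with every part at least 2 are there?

2

They are:
5 + 2
4 + 3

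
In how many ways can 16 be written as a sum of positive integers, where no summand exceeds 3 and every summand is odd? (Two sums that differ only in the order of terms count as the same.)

6

They are:
1,3,3,3,3,3
1,1,1,1,3,3,3,3
1,1,1,1,1,1,1,3,3,3
1,1,1,1,1,1,1,1,1,1,3,3
1,1,1,1,1,1,1,1,1,1,1,1,1,3
1,1,1,1,1,1,1,1,1,1,1,1,1,1,1,1
That's 6 in total.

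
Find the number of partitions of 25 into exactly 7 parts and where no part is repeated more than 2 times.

A partial list (first 12 by largest part):
1+1+2+2+3+3+13
1+1+2+2+3+4+12
1+1+2+2+3+5+11
1+1+2+2+4+4+11
1+1+2+3+3+4+11
1+1+2+2+3+6+10
1+1+2+2+4+5+10
1+1+2+3+3+5+10
1+1+2+3+4+4+10
1+2+2+3+3+4+10
1+1+2+2+3+7+9
1+1+2+2+4+6+9
…and 45 more, for 57 total.

57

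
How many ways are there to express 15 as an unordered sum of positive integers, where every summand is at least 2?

A partial list (first 12 by largest part):
15
2,13
3,12
4,11
2,2,11
5,10
2,3,10
6,9
2,4,9
3,3,9
2,2,2,9
7,8
…and 29 more, for 41 total.

41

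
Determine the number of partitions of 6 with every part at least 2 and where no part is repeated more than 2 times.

Listing the qualifying partitions of 6:
6
4 + 2
3 + 3
That's 3 in total.

3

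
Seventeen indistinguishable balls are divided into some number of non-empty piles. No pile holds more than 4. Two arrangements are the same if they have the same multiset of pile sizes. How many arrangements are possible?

There are 72 such partitions.

72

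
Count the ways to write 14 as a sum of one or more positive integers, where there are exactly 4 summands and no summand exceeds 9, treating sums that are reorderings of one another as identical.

21

The partitions of 14 that satisfy the conditions:
9 + 3 + 1 + 1
9 + 2 + 2 + 1
8 + 4 + 1 + 1
8 + 3 + 2 + 1
8 + 2 + 2 + 2
7 + 5 + 1 + 1
7 + 4 + 2 + 1
7 + 3 + 3 + 1
7 + 3 + 2 + 2
6 + 6 + 1 + 1
6 + 5 + 2 + 1
6 + 4 + 3 + 1
6 + 4 + 2 + 2
6 + 3 + 3 + 2
5 + 5 + 3 + 1
5 + 5 + 2 + 2
5 + 4 + 4 + 1
5 + 4 + 3 + 2
5 + 3 + 3 + 3
4 + 4 + 4 + 2
4 + 4 + 3 + 3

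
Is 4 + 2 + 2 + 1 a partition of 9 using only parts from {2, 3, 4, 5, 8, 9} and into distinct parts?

The parts sum to 9, and the condition 'each summand belongs to {2, 3, 4, 5, 8, 9}' is violated.

No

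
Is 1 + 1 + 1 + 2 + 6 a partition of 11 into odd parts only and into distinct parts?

The parts sum to 11, and the condition 'every summand is odd' is violated.

No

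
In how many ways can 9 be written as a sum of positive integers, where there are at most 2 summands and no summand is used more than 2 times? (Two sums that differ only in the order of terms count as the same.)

They are:
9
8 + 1
7 + 2
6 + 3
5 + 4
That's 5 in total.

5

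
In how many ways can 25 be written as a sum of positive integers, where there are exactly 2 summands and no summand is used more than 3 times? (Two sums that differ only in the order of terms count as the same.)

12

They are:
24,1
23,2
22,3
21,4
20,5
19,6
18,7
17,8
16,9
15,10
14,11
13,12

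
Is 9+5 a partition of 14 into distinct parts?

The parts sum to 14, and the condition 'all summands are distinct' holds.

Yes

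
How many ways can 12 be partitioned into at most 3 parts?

They are:
12
11,1
10,2
10,1,1
9,3
9,2,1
8,4
8,3,1
8,2,2
7,5
7,4,1
7,3,2
6,6
6,5,1
6,4,2
6,3,3
5,5,2
5,4,3
4,4,4

19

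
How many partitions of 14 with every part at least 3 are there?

Listing the qualifying partitions of 14:
14
3 + 11
4 + 10
5 + 9
6 + 8
3 + 3 + 8
7 + 7
3 + 4 + 7
3 + 5 + 6
4 + 4 + 6
4 + 5 + 5
3 + 3 + 3 + 5
3 + 3 + 4 + 4

13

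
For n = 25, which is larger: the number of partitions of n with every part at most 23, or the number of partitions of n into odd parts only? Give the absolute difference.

1814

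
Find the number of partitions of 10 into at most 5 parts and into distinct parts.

10

Listing the qualifying partitions of 10:
10
9 + 1
8 + 2
7 + 3
7 + 2 + 1
6 + 4
6 + 3 + 1
5 + 4 + 1
5 + 3 + 2
4 + 3 + 2 + 1
Counting gives 10.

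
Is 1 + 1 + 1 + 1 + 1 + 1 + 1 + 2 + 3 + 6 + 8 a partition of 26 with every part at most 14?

The parts sum to 26, and the condition 'no summand exceeds 14' holds.

Yes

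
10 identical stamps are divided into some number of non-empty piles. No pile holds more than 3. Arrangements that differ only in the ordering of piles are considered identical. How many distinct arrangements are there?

Enumerating:
3+3+3+1
3+3+2+2
3+3+2+1+1
3+3+1+1+1+1
3+2+2+2+1
3+2+2+1+1+1
3+2+1+1+1+1+1
3+1+1+1+1+1+1+1
2+2+2+2+2
2+2+2+2+1+1
2+2+2+1+1+1+1
2+2+1+1+1+1+1+1
2+1+1+1+1+1+1+1+1
1+1+1+1+1+1+1+1+1+1

14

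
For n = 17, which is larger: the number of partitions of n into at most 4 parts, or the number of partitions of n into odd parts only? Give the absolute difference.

34

Partitions of 17 into at most 4 parts: 72.
Partitions of 17 into odd parts only: 38.
|72 − 38| = 34.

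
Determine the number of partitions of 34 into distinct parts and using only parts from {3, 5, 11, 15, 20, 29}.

The partitions of 34 that satisfy the conditions:
29 + 5
20 + 11 + 3
15 + 11 + 5 + 3

3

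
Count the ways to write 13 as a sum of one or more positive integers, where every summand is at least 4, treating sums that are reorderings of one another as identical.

5

Listing the qualifying partitions of 13:
13
9+4
8+5
7+6
5+4+4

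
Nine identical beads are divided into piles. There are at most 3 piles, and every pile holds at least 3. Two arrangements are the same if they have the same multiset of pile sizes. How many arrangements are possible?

4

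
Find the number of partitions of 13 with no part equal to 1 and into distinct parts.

10

The partitions of 13 that satisfy the conditions:
13
2,11
3,10
4,9
5,8
2,3,8
6,7
2,4,7
2,5,6
3,4,6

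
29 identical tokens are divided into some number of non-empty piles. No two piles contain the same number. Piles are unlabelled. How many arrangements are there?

256

Counting exhaustively, 256 partitions satisfy the conditions.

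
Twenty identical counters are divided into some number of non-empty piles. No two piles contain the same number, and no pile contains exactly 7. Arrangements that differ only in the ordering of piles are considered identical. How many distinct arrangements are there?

A partial list (first 12 by largest part):
20
1 + 19
2 + 18
3 + 17
1 + 2 + 17
4 + 16
1 + 3 + 16
5 + 15
1 + 4 + 15
2 + 3 + 15
6 + 14
1 + 5 + 14
…and 38 more, for 50 total.

50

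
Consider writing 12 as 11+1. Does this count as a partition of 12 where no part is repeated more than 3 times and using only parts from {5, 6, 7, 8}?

The parts sum to 12, and the condition 'each summand belongs to {5, 6, 7, 8}' is violated.

No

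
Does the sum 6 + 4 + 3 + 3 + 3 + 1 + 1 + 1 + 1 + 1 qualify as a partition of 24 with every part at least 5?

No

The parts sum to 24, and the condition 'every summand is at least 5' is violated.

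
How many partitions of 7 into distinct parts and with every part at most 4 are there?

Listing the qualifying partitions of 7:
3,4
1,2,4
Counting gives 2.

2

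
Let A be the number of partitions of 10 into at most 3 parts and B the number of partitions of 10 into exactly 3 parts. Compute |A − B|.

Partitions of 10 into at most 3 parts: 14.
Partitions of 10 into exactly 3 parts: 8.
|14 − 8| = 6.

6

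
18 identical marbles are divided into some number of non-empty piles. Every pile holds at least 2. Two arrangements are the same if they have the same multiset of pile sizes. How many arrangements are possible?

88

Direct enumeration gives 88 partitions.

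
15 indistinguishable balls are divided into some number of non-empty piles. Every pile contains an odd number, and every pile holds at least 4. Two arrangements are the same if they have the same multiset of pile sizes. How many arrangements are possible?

They are:
15
5, 5, 5

2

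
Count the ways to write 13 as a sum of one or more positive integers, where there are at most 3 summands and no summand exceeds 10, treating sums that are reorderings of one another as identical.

Listing the qualifying partitions of 13:
10, 3
10, 2, 1
9, 4
9, 3, 1
9, 2, 2
8, 5
8, 4, 1
8, 3, 2
7, 6
7, 5, 1
7, 4, 2
7, 3, 3
6, 6, 1
6, 5, 2
6, 4, 3
5, 5, 3
5, 4, 4
Counting gives 17.

17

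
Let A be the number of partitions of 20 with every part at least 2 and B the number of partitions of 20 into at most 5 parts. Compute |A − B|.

55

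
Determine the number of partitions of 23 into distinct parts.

Enumerating by decreasing first part gives 104 partitions in all.

104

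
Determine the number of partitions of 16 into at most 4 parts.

There are too many to list fully; the first 12 (by largest part) are:
16
1+15
2+14
1+1+14
3+13
1+2+13
1+1+1+13
4+12
1+3+12
2+2+12
1+1+2+12
5+11
…and 52 more, for 64 total.

64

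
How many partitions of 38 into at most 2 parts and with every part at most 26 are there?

Listing the qualifying partitions of 38:
26+12
25+13
24+14
23+15
22+16
21+17
20+18
19+19

8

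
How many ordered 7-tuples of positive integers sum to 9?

28

Place 6 bars in the 8 internal gaps of a row of 9 dots: C(8,6) = 28.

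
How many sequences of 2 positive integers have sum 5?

4

By stars and bars with positive parts, the count is C(4,1) = 4.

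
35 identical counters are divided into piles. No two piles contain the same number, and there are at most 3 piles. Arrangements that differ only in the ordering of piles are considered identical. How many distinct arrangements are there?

A full systematic count gives 103.

103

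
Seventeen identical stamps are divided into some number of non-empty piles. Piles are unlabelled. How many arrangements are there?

297

Systematic enumeration (by largest part, then next-largest, …) yields 297.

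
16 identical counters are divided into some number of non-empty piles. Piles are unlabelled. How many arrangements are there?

231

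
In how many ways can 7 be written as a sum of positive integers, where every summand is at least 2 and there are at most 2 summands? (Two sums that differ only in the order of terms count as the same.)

3

They are:
7
5,2
4,3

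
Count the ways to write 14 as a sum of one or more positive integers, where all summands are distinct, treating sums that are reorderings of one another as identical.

They are:
14
13 + 1
12 + 2
11 + 3
11 + 2 + 1
10 + 4
10 + 3 + 1
9 + 5
9 + 4 + 1
9 + 3 + 2
8 + 6
8 + 5 + 1
8 + 4 + 2
8 + 3 + 2 + 1
7 + 6 + 1
7 + 5 + 2
7 + 4 + 3
7 + 4 + 2 + 1
6 + 5 + 3
6 + 5 + 2 + 1
6 + 4 + 3 + 1
5 + 4 + 3 + 2

22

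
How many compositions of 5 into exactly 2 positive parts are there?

By stars and bars with positive parts, the count is C(4,1) = 4.

4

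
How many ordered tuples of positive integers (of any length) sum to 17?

Each of the 16 gaps between 17 units is either a break or not: 2^16 = 65536.

65536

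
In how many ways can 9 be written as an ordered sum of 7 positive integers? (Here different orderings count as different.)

By stars and bars with positive parts, the count is C(8,6) = 28.

28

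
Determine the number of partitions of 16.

Counting exhaustively, 231 partitions satisfy the conditions.

231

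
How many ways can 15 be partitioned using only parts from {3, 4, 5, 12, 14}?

They are:
12 + 3
5 + 5 + 5
5 + 4 + 3 + 3
4 + 4 + 4 + 3
3 + 3 + 3 + 3 + 3
Counting gives 5.

5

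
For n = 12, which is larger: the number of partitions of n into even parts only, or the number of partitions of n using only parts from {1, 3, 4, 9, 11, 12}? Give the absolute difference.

4

Partitions of 12 into even parts only: 11.
Partitions of 12 using only parts from {1, 3, 4, 9, 11, 12}: 15.
|11 − 15| = 4.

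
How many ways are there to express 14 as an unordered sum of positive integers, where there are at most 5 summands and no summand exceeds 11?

66

There are too many to list fully; the first 12 (by largest part) are:
3 + 11
1 + 2 + 11
1 + 1 + 1 + 11
4 + 10
1 + 3 + 10
2 + 2 + 10
1 + 1 + 2 + 10
1 + 1 + 1 + 1 + 10
5 + 9
1 + 4 + 9
2 + 3 + 9
1 + 1 + 3 + 9
…and 54 more, for 66 total.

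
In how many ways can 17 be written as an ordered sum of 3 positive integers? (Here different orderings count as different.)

Equivalently, choose which 2 of the 16 gaps become plus signs: C(16,2) = 120.

120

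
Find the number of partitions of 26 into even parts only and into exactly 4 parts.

They are:
20, 2, 2, 2
18, 4, 2, 2
16, 6, 2, 2
16, 4, 4, 2
14, 8, 2, 2
14, 6, 4, 2
14, 4, 4, 4
12, 10, 2, 2
12, 8, 4, 2
12, 6, 6, 2
12, 6, 4, 4
10, 10, 4, 2
10, 8, 6, 2
10, 8, 4, 4
10, 6, 6, 4
8, 8, 8, 2
8, 8, 6, 4
8, 6, 6, 6
That's 18 in total.

18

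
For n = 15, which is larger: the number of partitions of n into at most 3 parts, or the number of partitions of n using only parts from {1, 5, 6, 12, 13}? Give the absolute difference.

18

Partitions of 15 into at most 3 parts: 27.
Partitions of 15 using only parts from {1, 5, 6, 12, 13}: 9.
|27 − 9| = 18.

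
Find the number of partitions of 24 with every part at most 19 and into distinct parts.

Systematic enumeration (by largest part, then next-largest, …) yields 115.

115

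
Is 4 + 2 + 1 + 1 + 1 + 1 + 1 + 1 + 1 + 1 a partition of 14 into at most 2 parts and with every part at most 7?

No

The parts sum to 14, and the condition 'there are at most 2 summands' is violated.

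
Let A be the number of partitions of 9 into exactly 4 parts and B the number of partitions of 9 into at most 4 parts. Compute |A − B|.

Partitions of 9 into exactly 4 parts: 6.
Partitions of 9 into at most 4 parts: 18.
|6 − 18| = 12.

12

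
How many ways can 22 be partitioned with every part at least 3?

73

Enumerating by decreasing first part gives 73 partitions in all.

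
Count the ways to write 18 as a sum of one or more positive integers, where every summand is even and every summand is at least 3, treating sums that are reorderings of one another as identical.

8

They are:
18
14 + 4
12 + 6
10 + 8
10 + 4 + 4
8 + 6 + 4
6 + 6 + 6
6 + 4 + 4 + 4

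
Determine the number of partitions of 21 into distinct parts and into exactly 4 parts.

27

There are too many to list fully; the first 12 (by largest part) are:
15 + 3 + 2 + 1
14 + 4 + 2 + 1
13 + 5 + 2 + 1
13 + 4 + 3 + 1
12 + 6 + 2 + 1
12 + 5 + 3 + 1
12 + 4 + 3 + 2
11 + 7 + 2 + 1
11 + 6 + 3 + 1
11 + 5 + 4 + 1
11 + 5 + 3 + 2
10 + 8 + 2 + 1
…and 15 more, for 27 total.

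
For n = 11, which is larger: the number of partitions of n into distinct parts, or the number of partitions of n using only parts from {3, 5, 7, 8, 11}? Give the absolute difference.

Partitions of 11 into distinct parts: 12.
Partitions of 11 using only parts from {3, 5, 7, 8, 11}: 3.
|12 − 3| = 9.

9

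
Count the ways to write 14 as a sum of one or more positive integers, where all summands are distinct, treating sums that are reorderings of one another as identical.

22

They are:
14
13,1
12,2
11,3
11,2,1
10,4
10,3,1
9,5
9,4,1
9,3,2
8,6
8,5,1
8,4,2
8,3,2,1
7,6,1
7,5,2
7,4,3
7,4,2,1
6,5,3
6,5,2,1
6,4,3,1
5,4,3,2
Counting gives 22.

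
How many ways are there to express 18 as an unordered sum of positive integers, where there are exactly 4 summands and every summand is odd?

11

They are:
15, 1, 1, 1
13, 3, 1, 1
11, 5, 1, 1
11, 3, 3, 1
9, 7, 1, 1
9, 5, 3, 1
9, 3, 3, 3
7, 7, 3, 1
7, 5, 5, 1
7, 5, 3, 3
5, 5, 5, 3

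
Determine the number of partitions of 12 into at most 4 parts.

34

A partial list (first 12 by largest part):
12
11 + 1
10 + 2
10 + 1 + 1
9 + 3
9 + 2 + 1
9 + 1 + 1 + 1
8 + 4
8 + 3 + 1
8 + 2 + 2
8 + 2 + 1 + 1
7 + 5
…and 22 more, for 34 total.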